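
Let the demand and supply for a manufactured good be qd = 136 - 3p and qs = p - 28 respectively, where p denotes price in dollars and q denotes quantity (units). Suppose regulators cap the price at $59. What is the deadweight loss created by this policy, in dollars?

Setting quantity demanded equal to quantity supplied, 136 - 3p = p - 28, gives p* = 41 and q* = 13.
The ceiling of 59 is above the equilibrium price 41, so it is not binding; the market clears at p* = 41, q* = 13.
Since the control does not bind, no trades are prevented and deadweight loss is zero.

0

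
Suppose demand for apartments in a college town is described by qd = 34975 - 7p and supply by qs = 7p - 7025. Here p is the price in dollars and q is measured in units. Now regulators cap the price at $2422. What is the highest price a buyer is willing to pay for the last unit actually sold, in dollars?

Equilibrium: 34975 - 7p = 7p - 7025, so 42000 = 14p and p* = 3000, q* = 13975.
Since 2422 < 3000, the ceiling is binding.
At p = 2422: qd = 34975 - 7·2422 = 18021 and qs = 7·2422 - 7025 = 9929.
Only 9929 units reach the market. On the demand curve, the marginal buyer's willingness to pay at q = 9929 is (34975 - 9929)/7 = 3578.

3578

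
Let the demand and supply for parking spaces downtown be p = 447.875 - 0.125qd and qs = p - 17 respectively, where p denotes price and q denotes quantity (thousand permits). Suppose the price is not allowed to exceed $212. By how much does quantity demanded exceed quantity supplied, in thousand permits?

1692

Rearranging demand gives qd = 3583 - 8p. Setting quantity demanded equal to quantity supplied, 3583 - 8p = p - 17, gives p* = 400 and q* = 383.
Since 212 < 400, the ceiling is binding.
At p = 212: qd = 3583 - 8·212 = 1887 and qs = 212 - 17 = 195.
Shortage = qd - qs = 1887 - 195 = 1692.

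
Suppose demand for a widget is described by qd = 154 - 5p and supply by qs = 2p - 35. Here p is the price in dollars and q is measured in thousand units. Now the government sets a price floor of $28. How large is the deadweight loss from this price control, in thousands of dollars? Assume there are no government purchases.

8.75

Setting quantity demanded equal to quantity supplied, 154 - 5p = 2p - 35, gives p* = 27 and q* = 19.
Since 28 > 27, the floor is binding.
At p = 28: qd = 154 - 5·28 = 14 and qs = 2·28 - 35 = 21.
Quantity traded falls to 14. At q = 14 the demand price is (154 - 14)/5 = 28 and the supply price is (35 + 14)/2 = 24.5.
Deadweight loss = ½ · (28 - 24.5) · (19 - 14) = ½ · 3.5 · 5 = 8.75.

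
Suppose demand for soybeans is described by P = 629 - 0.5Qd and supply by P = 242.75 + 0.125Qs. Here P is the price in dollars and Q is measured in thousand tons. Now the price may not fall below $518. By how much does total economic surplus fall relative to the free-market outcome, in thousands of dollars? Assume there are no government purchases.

Rearranging demand gives Qd = 1258 - 2P; rearranging supply gives Qs = 8P - 1942. Setting quantity demanded equal to quantity supplied, 1258 - 2P = 8P - 1942, gives P* = 320 and Q* = 618.
Because the floor (518) lies above the market-clearing price, it is binding.
At P = 518: Qd = 1258 - 2·518 = 222 and Qs = 8·518 - 1942 = 2202.
Quantity traded falls to 222. At Q = 222 the demand price is (1258 - 222)/2 = 518 and the supply price is (1942 + 222)/8 = 270.5.
Deadweight loss = ½ · (518 - 270.5) · (618 - 222) = ½ · 247.5 · 396 = 49005.

49005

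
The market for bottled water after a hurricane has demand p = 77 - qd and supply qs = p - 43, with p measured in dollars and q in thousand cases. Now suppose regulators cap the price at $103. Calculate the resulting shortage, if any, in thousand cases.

0

Rearranging demand gives qd = 77 - p. Setting quantity demanded equal to quantity supplied, 77 - p = p - 43, gives p* = 60 and q* = 17.
The ceiling of 103 is above the equilibrium price 60, so it is not binding; the market clears at p* = 60, q* = 17.
Since the control does not bind, there is no shortage.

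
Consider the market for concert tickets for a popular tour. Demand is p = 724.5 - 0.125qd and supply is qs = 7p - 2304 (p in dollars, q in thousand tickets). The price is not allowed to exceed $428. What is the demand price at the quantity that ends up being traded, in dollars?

638

Rearranging demand gives qd = 5796 - 8p. In a free market, 5796 - 8p = 7p - 2304 gives the equilibrium p* = 540, q* = 1476.
Since 428 < 540, the ceiling is binding.
At p = 428: qd = 5796 - 8·428 = 2372 and qs = 7·428 - 2304 = 692.
Only 692 units reach the market. On the demand curve, the marginal buyer's willingness to pay at q = 692 is (5796 - 692)/8 = 638.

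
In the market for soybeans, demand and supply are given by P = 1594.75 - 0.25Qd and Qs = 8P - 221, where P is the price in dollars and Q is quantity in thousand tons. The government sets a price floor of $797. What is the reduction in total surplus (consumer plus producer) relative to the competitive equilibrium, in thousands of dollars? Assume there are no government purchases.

183027

Rearranging demand gives Qd = 6379 - 4P. Equilibrium: 6379 - 4P = 8P - 221, so 6600 = 12P and P* = 550, Q* = 4179.
Because the floor (797) lies above the market-clearing price, it is binding.
At P = 797: Qd = 6379 - 4·797 = 3191 and Qs = 8·797 - 221 = 6155.
Quantity traded falls to 3191. At Q = 3191 the demand price is (6379 - 3191)/4 = 797 and the supply price is (221 + 3191)/8 = 426.5.
Deadweight loss = ½ · (797 - 426.5) · (4179 - 3191) = ½ · 370.5 · 988 = 183027.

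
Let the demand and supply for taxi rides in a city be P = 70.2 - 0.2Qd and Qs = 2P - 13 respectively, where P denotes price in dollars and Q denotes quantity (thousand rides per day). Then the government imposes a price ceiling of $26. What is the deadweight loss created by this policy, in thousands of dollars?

946.4

Rearranging demand gives Qd = 351 - 5P. In a free market, 351 - 5P = 2P - 13 gives the equilibrium P* = 52, Q* = 91.
Because the ceiling (26) lies below the market-clearing price, it is binding.
At P = 26: Qd = 351 - 5·26 = 221 and Qs = 2·26 - 13 = 39.
Quantity traded falls to 39. At Q = 39 the demand price is (351 - 39)/5 = 62.4 and the supply price is (13 + 39)/2 = 26.
Deadweight loss = ½ · (62.4 - 26) · (91 - 39) = ½ · 36.4 · 52 = 946.4.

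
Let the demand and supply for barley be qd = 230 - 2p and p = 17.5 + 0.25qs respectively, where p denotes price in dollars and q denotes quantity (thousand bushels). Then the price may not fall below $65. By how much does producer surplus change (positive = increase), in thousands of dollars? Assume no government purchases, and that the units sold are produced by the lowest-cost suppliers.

Rearranging supply gives qs = 4p - 70. Without the control the market clears where 230 - 2p = 4p - 70, i.e. p* = 50 and q* = 130.
Since 65 > 50, the floor is binding.
At p = 65: qd = 230 - 2·65 = 100 and qs = 4·65 - 70 = 190.
Producer surplus without the control is ½ · (50 - 17.5) · 130 = 2112.5.
With the floor, 100 units are sold at 65. The supply price at q = 100 is 42.5, so PS = ½ · [(65 - 17.5) + (65 - 42.5)] · 100 = 3500.
Change in producer surplus = 3500 - 2112.5 = 1387.5.

1387.5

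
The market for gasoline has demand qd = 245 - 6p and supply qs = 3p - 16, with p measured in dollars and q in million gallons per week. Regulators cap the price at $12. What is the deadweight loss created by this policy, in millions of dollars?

650.25

In a free market, 245 - 6p = 3p - 16 gives the equilibrium p* = 29, q* = 71.
Since 12 < 29, the ceiling is binding.
At p = 12: qd = 245 - 6·12 = 173 and qs = 3·12 - 16 = 20.
Quantity traded falls to 20. At q = 20 the demand price is (245 - 20)/6 = 37.5 and the supply price is (16 + 20)/3 = 12.
Deadweight loss = ½ · (37.5 - 12) · (71 - 20) = ½ · 25.5 · 51 = 650.25.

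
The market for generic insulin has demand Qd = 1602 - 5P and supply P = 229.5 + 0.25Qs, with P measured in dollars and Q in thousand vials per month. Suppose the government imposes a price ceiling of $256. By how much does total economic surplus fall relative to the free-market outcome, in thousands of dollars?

2073.6

Rearranging supply gives Qs = 4P - 918. Equilibrium: 1602 - 5P = 4P - 918, so 2520 = 9P and P* = 280, Q* = 202.
The ceiling of 256 is below the equilibrium price 280, so it binds.
At P = 256: Qd = 1602 - 5·256 = 322 and Qs = 4·256 - 918 = 106.
Quantity traded falls to 106. At Q = 106 the demand price is (1602 - 106)/5 = 299.2 and the supply price is (918 + 106)/4 = 256.
Deadweight loss = ½ · (299.2 - 256) · (202 - 106) = ½ · 43.2 · 96 = 2073.6.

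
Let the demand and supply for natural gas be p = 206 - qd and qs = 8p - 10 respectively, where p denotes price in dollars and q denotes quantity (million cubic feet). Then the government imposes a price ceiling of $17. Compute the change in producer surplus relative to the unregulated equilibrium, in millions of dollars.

-1078

Rearranging demand gives qd = 206 - p. In a free market, 206 - p = 8p - 10 gives the equilibrium p* = 24, q* = 182.
Since 17 < 24, the ceiling is binding.
At p = 17: qd = 206 - 17 = 189 and qs = 8·17 - 10 = 126.
Producer surplus without the control is ½ · (24 - 1.25) · 182 = 2070.25.
With the ceiling, producers sell 126 units at 17, so PS = ½ · (17 - 1.25) · 126 = 992.25.
Change in producer surplus = 992.25 - 2070.25 = -1078.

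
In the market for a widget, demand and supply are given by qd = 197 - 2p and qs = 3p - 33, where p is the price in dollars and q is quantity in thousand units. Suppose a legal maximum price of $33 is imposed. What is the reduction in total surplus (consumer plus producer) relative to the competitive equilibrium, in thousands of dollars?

633.75

Without the control the market clears where 197 - 2p = 3p - 33, i.e. p* = 46 and q* = 105.
Because the ceiling (33) lies below the market-clearing price, it is binding.
At p = 33: qd = 197 - 2·33 = 131 and qs = 3·33 - 33 = 66.
Quantity traded falls to 66. At q = 66 the demand price is (197 - 66)/2 = 65.5 and the supply price is (33 + 66)/3 = 33.
Deadweight loss = ½ · (65.5 - 33) · (105 - 66) = ½ · 32.5 · 39 = 633.75.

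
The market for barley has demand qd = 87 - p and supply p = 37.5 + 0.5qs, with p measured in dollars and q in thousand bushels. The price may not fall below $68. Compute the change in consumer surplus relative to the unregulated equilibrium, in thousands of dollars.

Rearranging supply gives qs = 2p - 75. Setting quantity demanded equal to quantity supplied, 87 - p = 2p - 75, gives p* = 54 and q* = 33.
Since 68 > 54, the floor is binding.
At p = 68: qd = 87 - 68 = 19 and qs = 2·68 - 75 = 61.
Consumer surplus without the control is ½ · (87 - 54) · 33 = 544.5.
With the floor, consumers buy 19 units at 68, so CS = ½ · (87 - 68) · 19 = 180.5.
Change in consumer surplus = 180.5 - 544.5 = -364.

-364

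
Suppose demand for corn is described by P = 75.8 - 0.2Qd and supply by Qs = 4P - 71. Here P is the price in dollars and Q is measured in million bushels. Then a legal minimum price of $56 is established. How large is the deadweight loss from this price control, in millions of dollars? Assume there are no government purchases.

Rearranging demand gives Qd = 379 - 5P. Setting quantity demanded equal to quantity supplied, 379 - 5P = 4P - 71, gives P* = 50 and Q* = 129.
Because the floor (56) lies above the market-clearing price, it is binding.
At P = 56: Qd = 379 - 5·56 = 99 and Qs = 4·56 - 71 = 153.
Quantity traded falls to 99. At Q = 99 the demand price is (379 - 99)/5 = 56 and the supply price is (71 + 99)/4 = 42.5.
Deadweight loss = ½ · (56 - 42.5) · (129 - 99) = ½ · 13.5 · 30 = 202.5.

202.5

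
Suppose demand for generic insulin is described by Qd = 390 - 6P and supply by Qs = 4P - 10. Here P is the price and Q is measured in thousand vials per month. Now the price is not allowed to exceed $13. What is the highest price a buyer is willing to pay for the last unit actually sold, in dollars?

58

Equilibrium: 390 - 6P = 4P - 10, so 400 = 10P and P* = 40, Q* = 150.
The ceiling of 13 is below the equilibrium price 40, so it binds.
At P = 13: Qd = 390 - 6·13 = 312 and Qs = 4·13 - 10 = 42.
Only 42 units reach the market. On the demand curve, the marginal buyer's willingness to pay at Q = 42 is (390 - 42)/6 = 58.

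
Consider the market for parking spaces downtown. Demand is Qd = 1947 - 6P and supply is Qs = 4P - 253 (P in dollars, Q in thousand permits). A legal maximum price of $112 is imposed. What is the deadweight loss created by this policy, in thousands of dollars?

In a free market, 1947 - 6P = 4P - 253 gives the equilibrium P* = 220, Q* = 627.
Because the ceiling (112) lies below the market-clearing price, it is binding.
At P = 112: Qd = 1947 - 6·112 = 1275 and Qs = 4·112 - 253 = 195.
Quantity traded falls to 195. At Q = 195 the demand price is (1947 - 195)/6 = 292 and the supply price is (253 + 195)/4 = 112.
Deadweight loss = ½ · (292 - 112) · (627 - 195) = ½ · 180 · 432 = 38880.

38880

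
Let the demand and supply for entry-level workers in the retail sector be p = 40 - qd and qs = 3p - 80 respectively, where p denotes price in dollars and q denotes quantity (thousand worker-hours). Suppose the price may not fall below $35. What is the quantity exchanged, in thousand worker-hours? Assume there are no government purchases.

5

Rearranging demand gives qd = 40 - p. Equilibrium: 40 - p = 3p - 80, so 120 = 4p and p* = 30, q* = 10.
Because the floor (35) lies above the market-clearing price, it is binding.
At p = 35: qd = 40 - 35 = 5 and qs = 3·35 - 80 = 25.
The quantity actually transacted is the short side, demand: 5.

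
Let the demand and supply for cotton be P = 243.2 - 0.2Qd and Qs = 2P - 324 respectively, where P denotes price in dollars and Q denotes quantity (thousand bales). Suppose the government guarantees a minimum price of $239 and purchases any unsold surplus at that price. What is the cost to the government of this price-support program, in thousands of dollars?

31787

Rearranging demand gives Qd = 1216 - 5P. Without the control the market clears where 1216 - 5P = 2P - 324, i.e. P* = 220 and Q* = 116.
Because the floor (239) lies above the market-clearing price, it is binding.
At P = 239: Qd = 1216 - 5·239 = 21 and Qs = 2·239 - 324 = 154.
Surplus = Qs - Qd = 133.
Government expenditure = surplus × support price = 133 × 239 = 31787.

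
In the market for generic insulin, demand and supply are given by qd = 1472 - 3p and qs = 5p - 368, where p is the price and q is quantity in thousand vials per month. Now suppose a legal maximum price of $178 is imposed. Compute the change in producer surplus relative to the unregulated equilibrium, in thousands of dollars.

-33904

Without the control the market clears where 1472 - 3p = 5p - 368, i.e. p* = 230 and q* = 782.
Since 178 < 230, the ceiling is binding.
At p = 178: qd = 1472 - 3·178 = 938 and qs = 5·178 - 368 = 522.
Producer surplus without the control is ½ · (230 - 73.6) · 782 = 61152.4.
With the ceiling, producers sell 522 units at 178, so PS = ½ · (178 - 73.6) · 522 = 27248.4.
Change in producer surplus = 27248.4 - 61152.4 = -33904.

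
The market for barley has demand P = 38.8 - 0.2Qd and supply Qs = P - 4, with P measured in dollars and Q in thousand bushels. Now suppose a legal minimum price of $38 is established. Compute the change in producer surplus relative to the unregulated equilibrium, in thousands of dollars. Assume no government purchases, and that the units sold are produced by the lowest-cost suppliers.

Rearranging demand gives Qd = 194 - 5P. Setting quantity demanded equal to quantity supplied, 194 - 5P = P - 4, gives P* = 33 and Q* = 29.
Since 38 > 33, the floor is binding.
At P = 38: Qd = 194 - 5·38 = 4 and Qs = 38 - 4 = 34.
Producer surplus without the control is ½ · (33 - 4) · 29 = 420.5.
With the floor, 4 units are sold at 38. The supply price at Q = 4 is 8, so PS = ½ · [(38 - 4) + (38 - 8)] · 4 = 128.
Change in producer surplus = 128 - 420.5 = -292.5.

-292.5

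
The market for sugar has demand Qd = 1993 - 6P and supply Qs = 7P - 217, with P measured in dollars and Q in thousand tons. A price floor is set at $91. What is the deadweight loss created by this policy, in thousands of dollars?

0

Equilibrium: 1993 - 6P = 7P - 217, so 2210 = 13P and P* = 170, Q* = 973.
Since 91 is below P* = 170, the floor does not bind and the free-market outcome prevails.
Since the control does not bind, no trades are prevented and deadweight loss is zero.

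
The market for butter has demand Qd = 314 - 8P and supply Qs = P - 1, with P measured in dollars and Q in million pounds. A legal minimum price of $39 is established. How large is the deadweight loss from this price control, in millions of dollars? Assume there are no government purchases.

In a free market, 314 - 8P = P - 1 gives the equilibrium P* = 35, Q* = 34.
The floor of 39 is above the equilibrium price 35, so it binds.
At P = 39: Qd = 314 - 8·39 = 2 and Qs = 39 - 1 = 38.
Quantity traded falls to 2. At Q = 2 the demand price is (314 - 2)/8 = 39 and the supply price is 1 + 2 = 3.
Deadweight loss = ½ · (39 - 3) · (34 - 2) = ½ · 36 · 32 = 576.

576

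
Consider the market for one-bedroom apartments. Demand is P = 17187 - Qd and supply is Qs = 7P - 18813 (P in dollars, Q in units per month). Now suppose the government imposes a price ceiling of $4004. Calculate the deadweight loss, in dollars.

Rearranging demand gives Qd = 17187 - P. Without the control the market clears where 17187 - P = 7P - 18813, i.e. P* = 4500 and Q* = 12687.
The ceiling of 4004 is below the equilibrium price 4500, so it binds.
At P = 4004: Qd = 17187 - 4004 = 13183 and Qs = 7·4004 - 18813 = 9215.
Quantity traded falls to 9215. At Q = 9215 the demand price is 17187 - 9215 = 7972 and the supply price is (18813 + 9215)/7 = 4004.
Deadweight loss = ½ · (7972 - 4004) · (12687 - 9215) = ½ · 3968 · 3472 = 6888448.

6888448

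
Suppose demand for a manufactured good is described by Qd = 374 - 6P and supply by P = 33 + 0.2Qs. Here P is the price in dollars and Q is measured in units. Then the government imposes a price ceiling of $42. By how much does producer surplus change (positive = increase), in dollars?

-437.5

Rearranging supply gives Qs = 5P - 165. In a free market, 374 - 6P = 5P - 165 gives the equilibrium P* = 49, Q* = 80.
Since 42 < 49, the ceiling is binding.
At P = 42: Qd = 374 - 6·42 = 122 and Qs = 5·42 - 165 = 45.
Producer surplus without the control is ½ · (49 - 33) · 80 = 640.
With the ceiling, producers sell 45 units at 42, so PS = ½ · (42 - 33) · 45 = 202.5.
Change in producer surplus = 202.5 - 640 = -437.5.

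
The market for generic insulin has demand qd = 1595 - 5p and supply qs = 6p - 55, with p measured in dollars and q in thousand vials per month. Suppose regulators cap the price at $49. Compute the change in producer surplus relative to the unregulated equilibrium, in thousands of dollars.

Equilibrium: 1595 - 5p = 6p - 55, so 1650 = 11p and p* = 150, q* = 845.
Because the ceiling (49) lies below the market-clearing price, it is binding.
At p = 49: qd = 1595 - 5·49 = 1350 and qs = 6·49 - 55 = 239.
Producer surplus without the control is ½ · (150 - 55/6) · 845 = 714025/12.
With the ceiling, producers sell 239 units at 49, so PS = ½ · (49 - 55/6) · 239 = 57121/12.
Change in producer surplus = 57121/12 - 714025/12 = -54742.

-54742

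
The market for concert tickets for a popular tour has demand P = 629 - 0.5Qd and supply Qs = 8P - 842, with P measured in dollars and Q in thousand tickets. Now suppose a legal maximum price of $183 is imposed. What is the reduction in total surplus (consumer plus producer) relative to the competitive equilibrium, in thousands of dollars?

Rearranging demand gives Qd = 1258 - 2P. Equilibrium: 1258 - 2P = 8P - 842, so 2100 = 10P and P* = 210, Q* = 838.
The ceiling of 183 is below the equilibrium price 210, so it binds.
At P = 183: Qd = 1258 - 2·183 = 892 and Qs = 8·183 - 842 = 622.
Quantity traded falls to 622. At Q = 622 the demand price is (1258 - 622)/2 = 318 and the supply price is (842 + 622)/8 = 183.
Deadweight loss = ½ · (318 - 183) · (838 - 622) = ½ · 135 · 216 = 14580.

14580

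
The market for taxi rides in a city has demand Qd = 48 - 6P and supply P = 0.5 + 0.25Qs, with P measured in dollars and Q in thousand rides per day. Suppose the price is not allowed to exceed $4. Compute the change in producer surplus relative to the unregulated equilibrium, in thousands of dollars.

-16

Rearranging supply gives Qs = 4P - 2. Without the control the market clears where 48 - 6P = 4P - 2, i.e. P* = 5 and Q* = 18.
Since 4 < 5, the ceiling is binding.
At P = 4: Qd = 48 - 6·4 = 24 and Qs = 4·4 - 2 = 14.
Producer surplus without the control is ½ · (5 - 0.5) · 18 = 40.5.
With the ceiling, producers sell 14 units at 4, so PS = ½ · (4 - 0.5) · 14 = 24.5.
Change in producer surplus = 24.5 - 40.5 = -16.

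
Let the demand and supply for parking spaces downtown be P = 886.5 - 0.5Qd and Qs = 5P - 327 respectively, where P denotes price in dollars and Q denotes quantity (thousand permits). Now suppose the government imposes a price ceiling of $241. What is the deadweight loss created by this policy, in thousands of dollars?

30458.75

Rearranging demand gives Qd = 1773 - 2P. Equilibrium: 1773 - 2P = 5P - 327, so 2100 = 7P and P* = 300, Q* = 1173.
Since 241 < 300, the ceiling is binding.
At P = 241: Qd = 1773 - 2·241 = 1291 and Qs = 5·241 - 327 = 878.
Quantity traded falls to 878. At Q = 878 the demand price is (1773 - 878)/2 = 447.5 and the supply price is (327 + 878)/5 = 241.
Deadweight loss = ½ · (447.5 - 241) · (1173 - 878) = ½ · 206.5 · 295 = 30458.75.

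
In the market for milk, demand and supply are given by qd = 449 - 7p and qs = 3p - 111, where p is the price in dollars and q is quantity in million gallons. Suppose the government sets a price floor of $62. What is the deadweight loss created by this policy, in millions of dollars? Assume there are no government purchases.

Setting quantity demanded equal to quantity supplied, 449 - 7p = 3p - 111, gives p* = 56 and q* = 57.
The floor of 62 is above the equilibrium price 56, so it binds.
At p = 62: qd = 449 - 7·62 = 15 and qs = 3·62 - 111 = 75.
Quantity traded falls to 15. At q = 15 the demand price is (449 - 15)/7 = 62 and the supply price is (111 + 15)/3 = 42.
Deadweight loss = ½ · (62 - 42) · (57 - 15) = ½ · 20 · 42 = 420.

420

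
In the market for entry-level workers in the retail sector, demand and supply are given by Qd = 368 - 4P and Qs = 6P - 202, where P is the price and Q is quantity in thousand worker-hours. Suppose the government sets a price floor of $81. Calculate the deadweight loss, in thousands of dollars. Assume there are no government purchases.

1920

Equilibrium: 368 - 4P = 6P - 202, so 570 = 10P and P* = 57, Q* = 140.
Since 81 > 57, the floor is binding.
At P = 81: Qd = 368 - 4·81 = 44 and Qs = 6·81 - 202 = 284.
Quantity traded falls to 44. At Q = 44 the demand price is (368 - 44)/4 = 81 and the supply price is (202 + 44)/6 = 41.
Deadweight loss = ½ · (81 - 41) · (140 - 44) = ½ · 40 · 96 = 1920.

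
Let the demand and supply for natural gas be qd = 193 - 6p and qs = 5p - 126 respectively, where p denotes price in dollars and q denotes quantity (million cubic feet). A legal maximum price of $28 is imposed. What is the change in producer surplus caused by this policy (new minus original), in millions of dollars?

Equilibrium: 193 - 6p = 5p - 126, so 319 = 11p and p* = 29, q* = 19.
Because the ceiling (28) lies below the market-clearing price, it is binding.
At p = 28: qd = 193 - 6·28 = 25 and qs = 5·28 - 126 = 14.
Producer surplus without the control is ½ · (29 - 25.2) · 19 = 36.1.
With the ceiling, producers sell 14 units at 28, so PS = ½ · (28 - 25.2) · 14 = 19.6.
Change in producer surplus = 19.6 - 36.1 = -16.5.

-16.5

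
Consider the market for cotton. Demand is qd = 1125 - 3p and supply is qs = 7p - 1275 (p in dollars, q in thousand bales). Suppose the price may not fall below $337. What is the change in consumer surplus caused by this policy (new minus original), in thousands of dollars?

-25171.5

In a free market, 1125 - 3p = 7p - 1275 gives the equilibrium p* = 240, q* = 405.
Because the floor (337) lies above the market-clearing price, it is binding.
At p = 337: qd = 1125 - 3·337 = 114 and qs = 7·337 - 1275 = 1084.
Consumer surplus without the control is ½ · (375 - 240) · 405 = 27337.5.
With the floor, consumers buy 114 units at 337, so CS = ½ · (375 - 337) · 114 = 2166.
Change in consumer surplus = 2166 - 27337.5 = -25171.5.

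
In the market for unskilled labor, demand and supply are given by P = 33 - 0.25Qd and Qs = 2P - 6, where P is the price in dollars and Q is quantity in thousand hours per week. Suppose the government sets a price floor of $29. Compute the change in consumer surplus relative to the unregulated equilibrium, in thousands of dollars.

Rearranging demand gives Qd = 132 - 4P. In a free market, 132 - 4P = 2P - 6 gives the equilibrium P* = 23, Q* = 40.
Since 29 > 23, the floor is binding.
At P = 29: Qd = 132 - 4·29 = 16 and Qs = 2·29 - 6 = 52.
Consumer surplus without the control is ½ · (33 - 23) · 40 = 200.
With the floor, consumers buy 16 units at 29, so CS = ½ · (33 - 29) · 16 = 32.
Change in consumer surplus = 32 - 200 = -168.

-168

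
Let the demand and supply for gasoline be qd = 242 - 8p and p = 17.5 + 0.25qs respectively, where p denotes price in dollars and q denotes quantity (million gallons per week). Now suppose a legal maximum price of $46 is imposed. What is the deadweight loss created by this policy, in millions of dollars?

Rearranging supply gives qs = 4p - 70. Equilibrium: 242 - 8p = 4p - 70, so 312 = 12p and p* = 26, q* = 34.
Since 46 is above p* = 26, the ceiling does not bind and the free-market outcome prevails.
Since the control does not bind, no trades are prevented and deadweight loss is zero.

0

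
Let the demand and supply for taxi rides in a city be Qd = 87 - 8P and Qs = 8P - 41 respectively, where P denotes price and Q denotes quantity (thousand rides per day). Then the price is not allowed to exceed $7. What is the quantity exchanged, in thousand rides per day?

Setting quantity demanded equal to quantity supplied, 87 - 8P = 8P - 41, gives P* = 8 and Q* = 23.
Since 7 < 8, the ceiling is binding.
At P = 7: Qd = 87 - 8·7 = 31 and Qs = 8·7 - 41 = 15.
The quantity actually transacted is the short side, supply: 15.

15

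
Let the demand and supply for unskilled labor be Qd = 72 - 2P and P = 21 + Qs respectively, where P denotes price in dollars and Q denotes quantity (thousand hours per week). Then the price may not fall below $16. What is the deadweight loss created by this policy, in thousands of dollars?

Rearranging supply gives Qs = P - 21. Without the control the market clears where 72 - 2P = P - 21, i.e. P* = 31 and Q* = 10.
The floor of 16 is below the equilibrium price 31, so it is not binding; the market clears at P* = 31, Q* = 10.
Since the control does not bind, no trades are prevented and deadweight loss is zero.

0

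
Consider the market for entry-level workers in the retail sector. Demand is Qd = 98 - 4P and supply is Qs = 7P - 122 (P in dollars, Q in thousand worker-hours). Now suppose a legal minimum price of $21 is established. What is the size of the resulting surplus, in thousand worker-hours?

Equilibrium: 98 - 4P = 7P - 122, so 220 = 11P and P* = 20, Q* = 18.
Because the floor (21) lies above the market-clearing price, it is binding.
At P = 21: Qd = 98 - 4·21 = 14 and Qs = 7·21 - 122 = 25.
Surplus = Qs - Qd = 25 - 14 = 11.

11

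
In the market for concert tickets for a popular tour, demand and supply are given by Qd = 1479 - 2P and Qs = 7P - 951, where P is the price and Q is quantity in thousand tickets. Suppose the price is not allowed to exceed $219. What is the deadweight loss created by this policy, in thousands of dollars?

Setting quantity demanded equal to quantity supplied, 1479 - 2P = 7P - 951, gives P* = 270 and Q* = 939.
The ceiling of 219 is below the equilibrium price 270, so it binds.
At P = 219: Qd = 1479 - 2·219 = 1041 and Qs = 7·219 - 951 = 582.
Quantity traded falls to 582. At Q = 582 the demand price is (1479 - 582)/2 = 448.5 and the supply price is (951 + 582)/7 = 219.
Deadweight loss = ½ · (448.5 - 219) · (939 - 582) = ½ · 229.5 · 357 = 40965.75.

40965.75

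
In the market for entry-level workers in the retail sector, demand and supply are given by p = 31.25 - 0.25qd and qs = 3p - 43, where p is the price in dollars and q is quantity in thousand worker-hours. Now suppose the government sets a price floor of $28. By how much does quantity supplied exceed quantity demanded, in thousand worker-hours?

28

Rearranging demand gives qd = 125 - 4p. Without the control the market clears where 125 - 4p = 3p - 43, i.e. p* = 24 and q* = 29.
The floor of 28 is above the equilibrium price 24, so it binds.
At p = 28: qd = 125 - 4·28 = 13 and qs = 3·28 - 43 = 41.
Surplus = qs - qd = 41 - 13 = 28.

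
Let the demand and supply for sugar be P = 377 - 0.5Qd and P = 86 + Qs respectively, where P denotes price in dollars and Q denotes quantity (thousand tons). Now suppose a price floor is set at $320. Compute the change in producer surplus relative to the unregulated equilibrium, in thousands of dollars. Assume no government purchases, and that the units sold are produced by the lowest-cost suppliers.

Rearranging demand gives Qd = 754 - 2P; rearranging supply gives Qs = P - 86. Equilibrium: 754 - 2P = P - 86, so 840 = 3P and P* = 280, Q* = 194.
Since 320 > 280, the floor is binding.
At P = 320: Qd = 754 - 2·320 = 114 and Qs = 320 - 86 = 234.
Producer surplus without the control is ½ · (280 - 86) · 194 = 18818.
With the floor, 114 units are sold at 320. The supply price at Q = 114 is 200, so PS = ½ · [(320 - 86) + (320 - 200)] · 114 = 20178.
Change in producer surplus = 20178 - 18818 = 1360.

1360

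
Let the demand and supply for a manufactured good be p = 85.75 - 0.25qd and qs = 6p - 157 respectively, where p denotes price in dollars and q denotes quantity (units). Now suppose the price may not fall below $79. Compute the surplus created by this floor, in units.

290

Rearranging demand gives qd = 343 - 4p. Without the control the market clears where 343 - 4p = 6p - 157, i.e. p* = 50 and q* = 143.
Since 79 > 50, the floor is binding.
At p = 79: qd = 343 - 4·79 = 27 and qs = 6·79 - 157 = 317.
Surplus = qs - qd = 317 - 27 = 290.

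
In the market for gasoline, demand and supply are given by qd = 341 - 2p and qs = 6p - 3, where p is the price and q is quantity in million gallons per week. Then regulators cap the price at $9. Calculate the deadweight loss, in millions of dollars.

Without the control the market clears where 341 - 2p = 6p - 3, i.e. p* = 43 and q* = 255.
Because the ceiling (9) lies below the market-clearing price, it is binding.
At p = 9: qd = 341 - 2·9 = 323 and qs = 6·9 - 3 = 51.
Quantity traded falls to 51. At q = 51 the demand price is (341 - 51)/2 = 145 and the supply price is (3 + 51)/6 = 9.
Deadweight loss = ½ · (145 - 9) · (255 - 51) = ½ · 136 · 204 = 13872.

13872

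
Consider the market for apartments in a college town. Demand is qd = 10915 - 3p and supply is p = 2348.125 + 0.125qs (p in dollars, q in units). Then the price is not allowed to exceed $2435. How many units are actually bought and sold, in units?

Rearranging supply gives qs = 8p - 18785. Without the control the market clears where 10915 - 3p = 8p - 18785, i.e. p* = 2700 and q* = 2815.
Because the ceiling (2435) lies below the market-clearing price, it is binding.
At p = 2435: qd = 10915 - 3·2435 = 3610 and qs = 8·2435 - 18785 = 695.
The quantity actually transacted is the short side, supply: 695.

695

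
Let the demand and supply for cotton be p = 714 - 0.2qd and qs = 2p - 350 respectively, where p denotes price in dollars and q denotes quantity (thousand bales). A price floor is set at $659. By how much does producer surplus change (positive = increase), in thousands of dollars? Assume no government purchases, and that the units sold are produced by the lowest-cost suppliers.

-34031.25

Rearranging demand gives qd = 3570 - 5p. Setting quantity demanded equal to quantity supplied, 3570 - 5p = 2p - 350, gives p* = 560 and q* = 770.
The floor of 659 is above the equilibrium price 560, so it binds.
At p = 659: qd = 3570 - 5·659 = 275 and qs = 2·659 - 350 = 968.
Producer surplus without the control is ½ · (560 - 175) · 770 = 148225.
With the floor, 275 units are sold at 659. The supply price at q = 275 is 312.5, so PS = ½ · [(659 - 175) + (659 - 312.5)] · 275 = 114193.75.
Change in producer surplus = 114193.75 - 148225 = -34031.25.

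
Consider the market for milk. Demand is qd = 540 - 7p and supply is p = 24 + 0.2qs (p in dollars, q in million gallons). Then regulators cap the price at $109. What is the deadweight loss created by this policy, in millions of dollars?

0

Rearranging supply gives qs = 5p - 120. Without the control the market clears where 540 - 7p = 5p - 120, i.e. p* = 55 and q* = 155.
The ceiling of 109 is above the equilibrium price 55, so it is not binding; the market clears at p* = 55, q* = 155.
Since the control does not bind, no trades are prevented and deadweight loss is zero.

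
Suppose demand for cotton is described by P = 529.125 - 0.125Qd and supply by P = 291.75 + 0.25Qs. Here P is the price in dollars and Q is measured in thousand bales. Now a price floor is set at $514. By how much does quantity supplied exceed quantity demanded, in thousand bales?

Rearranging demand gives Qd = 4233 - 8P; rearranging supply gives Qs = 4P - 1167. In a free market, 4233 - 8P = 4P - 1167 gives the equilibrium P* = 450, Q* = 633.
Because the floor (514) lies above the market-clearing price, it is binding.
At P = 514: Qd = 4233 - 8·514 = 121 and Qs = 4·514 - 1167 = 889.
Surplus = Qs - Qd = 889 - 121 = 768.

768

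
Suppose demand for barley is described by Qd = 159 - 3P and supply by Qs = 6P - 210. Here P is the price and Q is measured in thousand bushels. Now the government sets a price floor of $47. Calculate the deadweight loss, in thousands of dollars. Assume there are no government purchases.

81

Equilibrium: 159 - 3P = 6P - 210, so 369 = 9P and P* = 41, Q* = 36.
The floor of 47 is above the equilibrium price 41, so it binds.
At P = 47: Qd = 159 - 3·47 = 18 and Qs = 6·47 - 210 = 72.
Quantity traded falls to 18. At Q = 18 the demand price is (159 - 18)/3 = 47 and the supply price is (210 + 18)/6 = 38.
Deadweight loss = ½ · (47 - 38) · (36 - 18) = ½ · 9 · 18 = 81.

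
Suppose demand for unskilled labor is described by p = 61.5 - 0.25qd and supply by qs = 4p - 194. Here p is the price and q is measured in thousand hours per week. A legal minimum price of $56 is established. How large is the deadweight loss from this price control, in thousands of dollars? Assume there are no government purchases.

4

Rearranging demand gives qd = 246 - 4p. In a free market, 246 - 4p = 4p - 194 gives the equilibrium p* = 55, q* = 26.
Since 56 > 55, the floor is binding.
At p = 56: qd = 246 - 4·56 = 22 and qs = 4·56 - 194 = 30.
Quantity traded falls to 22. At q = 22 the demand price is (246 - 22)/4 = 56 and the supply price is (194 + 22)/4 = 54.
Deadweight loss = ½ · (56 - 54) · (26 - 22) = ½ · 2 · 4 = 4.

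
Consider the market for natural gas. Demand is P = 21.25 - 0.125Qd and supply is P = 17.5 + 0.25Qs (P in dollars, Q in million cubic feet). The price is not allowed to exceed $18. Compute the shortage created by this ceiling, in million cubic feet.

24

Rearranging demand gives Qd = 170 - 8P; rearranging supply gives Qs = 4P - 70. Setting quantity demanded equal to quantity supplied, 170 - 8P = 4P - 70, gives P* = 20 and Q* = 10.
Since 18 < 20, the ceiling is binding.
At P = 18: Qd = 170 - 8·18 = 26 and Qs = 4·18 - 70 = 2.
Shortage = Qd - Qs = 26 - 2 = 24.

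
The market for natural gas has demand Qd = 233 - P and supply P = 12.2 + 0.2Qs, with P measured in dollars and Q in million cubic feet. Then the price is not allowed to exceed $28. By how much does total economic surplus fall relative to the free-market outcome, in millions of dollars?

6615

Rearranging supply gives Qs = 5P - 61. In a free market, 233 - P = 5P - 61 gives the equilibrium P* = 49, Q* = 184.
The ceiling of 28 is below the equilibrium price 49, so it binds.
At P = 28: Qd = 233 - 28 = 205 and Qs = 5·28 - 61 = 79.
Quantity traded falls to 79. At Q = 79 the demand price is 233 - 79 = 154 and the supply price is (61 + 79)/5 = 28.
Deadweight loss = ½ · (154 - 28) · (184 - 79) = ½ · 126 · 105 = 6615.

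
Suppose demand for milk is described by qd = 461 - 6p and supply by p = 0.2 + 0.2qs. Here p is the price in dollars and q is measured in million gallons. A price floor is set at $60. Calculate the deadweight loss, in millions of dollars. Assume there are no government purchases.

2138.4

Rearranging supply gives qs = 5p - 1. Setting quantity demanded equal to quantity supplied, 461 - 6p = 5p - 1, gives p* = 42 and q* = 209.
Because the floor (60) lies above the market-clearing price, it is binding.
At p = 60: qd = 461 - 6·60 = 101 and qs = 5·60 - 1 = 299.
Quantity traded falls to 101. At q = 101 the demand price is (461 - 101)/6 = 60 and the supply price is (1 + 101)/5 = 20.4.
Deadweight loss = ½ · (60 - 20.4) · (209 - 101) = ½ · 39.6 · 108 = 2138.4.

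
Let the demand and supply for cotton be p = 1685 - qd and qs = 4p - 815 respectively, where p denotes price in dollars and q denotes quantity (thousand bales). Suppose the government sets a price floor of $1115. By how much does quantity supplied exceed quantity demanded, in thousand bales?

Rearranging demand gives qd = 1685 - p. Without the control the market clears where 1685 - p = 4p - 815, i.e. p* = 500 and q* = 1185.
Because the floor (1115) lies above the market-clearing price, it is binding.
At p = 1115: qd = 1685 - 1115 = 570 and qs = 4·1115 - 815 = 3645.
Surplus = qs - qd = 3645 - 570 = 3075.

3075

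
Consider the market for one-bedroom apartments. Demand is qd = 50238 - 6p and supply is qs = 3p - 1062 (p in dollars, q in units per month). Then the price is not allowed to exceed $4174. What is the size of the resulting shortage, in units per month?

In a free market, 50238 - 6p = 3p - 1062 gives the equilibrium p* = 5700, q* = 16038.
Because the ceiling (4174) lies below the market-clearing price, it is binding.
At p = 4174: qd = 50238 - 6·4174 = 25194 and qs = 3·4174 - 1062 = 11460.
Shortage = qd - qs = 25194 - 11460 = 13734.

13734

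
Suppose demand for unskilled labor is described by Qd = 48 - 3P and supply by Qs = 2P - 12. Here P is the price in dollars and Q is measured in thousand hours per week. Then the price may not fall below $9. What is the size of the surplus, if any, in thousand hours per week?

0

In a free market, 48 - 3P = 2P - 12 gives the equilibrium P* = 12, Q* = 12.
Since 9 is below P* = 12, the floor does not bind and the free-market outcome prevails.
Since the control does not bind, there is no surplus.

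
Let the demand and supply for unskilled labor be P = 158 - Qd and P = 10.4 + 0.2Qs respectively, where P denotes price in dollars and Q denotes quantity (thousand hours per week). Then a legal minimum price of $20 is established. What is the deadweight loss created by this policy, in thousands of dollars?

0

Rearranging demand gives Qd = 158 - P; rearranging supply gives Qs = 5P - 52. Equilibrium: 158 - P = 5P - 52, so 210 = 6P and P* = 35, Q* = 123.
Since 20 is below P* = 35, the floor does not bind and the free-market outcome prevails.
Since the control does not bind, no trades are prevented and deadweight loss is zero.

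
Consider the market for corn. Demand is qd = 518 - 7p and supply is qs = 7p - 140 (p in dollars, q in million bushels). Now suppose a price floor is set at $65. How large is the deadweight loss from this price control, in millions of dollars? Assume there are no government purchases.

In a free market, 518 - 7p = 7p - 140 gives the equilibrium p* = 47, q* = 189.
Because the floor (65) lies above the market-clearing price, it is binding.
At p = 65: qd = 518 - 7·65 = 63 and qs = 7·65 - 140 = 315.
Quantity traded falls to 63. At q = 63 the demand price is (518 - 63)/7 = 65 and the supply price is (140 + 63)/7 = 29.
Deadweight loss = ½ · (65 - 29) · (189 - 63) = ½ · 36 · 126 = 2268.

2268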